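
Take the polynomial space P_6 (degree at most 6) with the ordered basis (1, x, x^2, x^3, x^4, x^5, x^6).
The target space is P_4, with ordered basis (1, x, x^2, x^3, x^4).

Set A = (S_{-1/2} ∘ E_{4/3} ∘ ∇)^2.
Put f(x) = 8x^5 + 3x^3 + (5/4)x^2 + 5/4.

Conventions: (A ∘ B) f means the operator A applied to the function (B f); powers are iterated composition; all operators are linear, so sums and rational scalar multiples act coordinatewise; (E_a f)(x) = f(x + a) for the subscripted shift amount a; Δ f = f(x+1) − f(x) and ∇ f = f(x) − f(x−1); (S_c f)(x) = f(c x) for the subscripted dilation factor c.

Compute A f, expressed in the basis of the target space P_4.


the image equals g(x) = -(5/4)x^3 - (25/4)x^2 - (227/12)x - 1145/54

∇ f = 40x^4 - 80x^3 + 89x^2 - (93/2)x + 39/4
E_{4/3} ∇ f = 40x^4 + (400/3)x^3 + (587/3)x^2 + (7745/54)x + 13855/324
S_{-1/2} E_{4/3} ∇ f = (5/2)x^4 - (50/3)x^3 + (587/12)x^2 - (7745/108)x + 13855/324
∇ (S_{-1/2} ∘ E_{4/3} ∘ ∇) f = 10x^3 - 65x^2 + (947/6)x - 7549/54
E_{4/3} ∇ (S_{-1/2} ∘ E_{4/3} ∘ ∇) f = 10x^3 - 25x^2 + (227/6)x - 1145/54
S_{-1/2} E_{4/3} ∇ (S_{-1/2} ∘ E_{4/3} ∘ ∇) f = -(5/4)x^3 - (25/4)x^2 - (227/12)x - 1145/54


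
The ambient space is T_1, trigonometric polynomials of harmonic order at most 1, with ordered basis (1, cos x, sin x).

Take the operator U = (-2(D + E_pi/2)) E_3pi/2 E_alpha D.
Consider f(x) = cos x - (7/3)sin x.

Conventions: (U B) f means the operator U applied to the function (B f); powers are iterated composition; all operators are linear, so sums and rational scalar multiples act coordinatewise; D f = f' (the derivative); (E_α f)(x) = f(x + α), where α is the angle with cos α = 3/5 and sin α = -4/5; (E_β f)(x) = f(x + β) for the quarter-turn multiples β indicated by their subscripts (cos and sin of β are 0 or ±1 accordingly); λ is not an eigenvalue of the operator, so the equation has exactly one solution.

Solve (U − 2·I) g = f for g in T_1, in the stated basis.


write g with unknown coordinates in the stated basis and equate coefficients in (U − 2·I) g = f
solving from the highest basis element down gives g = -(27/82)cos x + (73/246)sin x
check: U g = (14/41)cos x - (214/123)sin x
so U g − 2·g = cos x - (7/3)sin x = f ✓

the result is g(x) = -(27/82)cos x + (73/246)sin x


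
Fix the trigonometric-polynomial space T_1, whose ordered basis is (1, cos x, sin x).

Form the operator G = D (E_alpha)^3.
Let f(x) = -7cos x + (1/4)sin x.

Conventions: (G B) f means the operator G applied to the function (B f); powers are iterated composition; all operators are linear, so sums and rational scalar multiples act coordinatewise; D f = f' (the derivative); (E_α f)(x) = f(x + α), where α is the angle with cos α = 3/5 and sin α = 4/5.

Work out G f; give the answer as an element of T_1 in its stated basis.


the image equals g(x) = (223/100)cos x - (166/25)sin x

E_alpha f = -4cos x + (23/4)sin x
E_alpha E_alpha f = (11/5)cos x + (133/20)sin x
E_alpha E_alpha E_alpha f = (166/25)cos x + (223/100)sin x
D (E_alpha)^3 f = (223/100)cos x - (166/25)sin x


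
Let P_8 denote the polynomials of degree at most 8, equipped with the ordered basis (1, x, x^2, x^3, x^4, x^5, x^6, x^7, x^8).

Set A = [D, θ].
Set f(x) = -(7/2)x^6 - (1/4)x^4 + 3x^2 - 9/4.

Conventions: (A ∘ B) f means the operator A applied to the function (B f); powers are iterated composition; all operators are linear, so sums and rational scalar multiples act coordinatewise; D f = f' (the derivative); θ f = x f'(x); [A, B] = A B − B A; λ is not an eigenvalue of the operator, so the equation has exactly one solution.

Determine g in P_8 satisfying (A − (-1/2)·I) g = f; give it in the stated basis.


write g with unknown coordinates in the stated basis and equate coefficients in (A − (-1/2)·I) g = f
solving from the highest basis element down gives g = -7x^6 + 84x^5 - (1681/2)x^4 + 6724x^3 - 40338x^2 + 161352x - 645417/2
check: A g = -42x^5 + 420x^4 - 3362x^3 + 20172x^2 - 80676x + 161352
so A g − (-1/2)·g = -(7/2)x^6 - (1/4)x^4 + 3x^2 - 9/4 = f ✓

the image equals g(x) = -7x^6 + 84x^5 - (1681/2)x^4 + 6724x^3 - 40338x^2 + 161352x - 645417/2


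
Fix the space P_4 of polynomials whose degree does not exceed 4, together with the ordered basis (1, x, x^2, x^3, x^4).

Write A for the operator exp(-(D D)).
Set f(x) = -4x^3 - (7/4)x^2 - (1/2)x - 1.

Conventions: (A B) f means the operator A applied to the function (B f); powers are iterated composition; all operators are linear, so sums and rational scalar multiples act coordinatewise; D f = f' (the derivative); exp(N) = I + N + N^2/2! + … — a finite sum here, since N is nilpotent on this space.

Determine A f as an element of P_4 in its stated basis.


the result is g(x) = -4x^3 - (7/4)x^2 + (47/2)x + 5/2

order-1 term: 24x + 7/2
the series for exp(-(D D)) f terminates at order 1
exp(-(D D)) f = -4x^3 - (7/4)x^2 + (47/2)x + 5/2


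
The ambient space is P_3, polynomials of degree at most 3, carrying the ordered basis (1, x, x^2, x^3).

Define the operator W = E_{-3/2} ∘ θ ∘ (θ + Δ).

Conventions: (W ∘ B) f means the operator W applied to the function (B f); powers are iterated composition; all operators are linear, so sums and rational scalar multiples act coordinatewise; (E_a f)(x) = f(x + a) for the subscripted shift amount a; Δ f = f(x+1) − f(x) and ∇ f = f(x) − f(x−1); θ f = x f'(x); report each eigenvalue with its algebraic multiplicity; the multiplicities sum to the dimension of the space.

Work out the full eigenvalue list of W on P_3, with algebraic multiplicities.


image of 1: 0
image of x: x - 3/2
image of x^2: 4x^2 - 10x + 6
image of x^3: 9x^3 - (69/2)x^2 + (183/4)x - 171/8
the matrix is upper triangular; its diagonal is (0, 1, 4, 9)
for a triangular matrix the eigenvalues are the diagonal entries, with algebraic multiplicity their repetition count

λ = 0 (multiplicity 1), λ = 1 (multiplicity 1), λ = 4 (multiplicity 1), λ = 9 (multiplicity 1)


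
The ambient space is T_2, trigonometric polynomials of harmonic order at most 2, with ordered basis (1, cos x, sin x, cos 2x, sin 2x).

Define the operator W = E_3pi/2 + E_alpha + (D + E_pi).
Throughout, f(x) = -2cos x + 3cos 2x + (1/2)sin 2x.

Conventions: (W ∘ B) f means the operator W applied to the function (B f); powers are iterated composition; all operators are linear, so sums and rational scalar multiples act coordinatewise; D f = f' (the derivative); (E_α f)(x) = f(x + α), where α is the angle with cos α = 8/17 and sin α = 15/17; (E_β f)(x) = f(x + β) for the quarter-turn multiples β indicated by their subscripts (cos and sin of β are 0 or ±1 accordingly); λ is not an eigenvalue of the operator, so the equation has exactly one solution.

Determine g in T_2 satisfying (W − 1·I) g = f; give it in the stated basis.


write g with unknown coordinates in the stated basis and equate coefficients in (W − 1·I) g = f
solving from the highest basis element down gives g = (52/53)cos x - (30/53)sin x - (1759/3016)cos 2x + (2229/3016)sin 2x
check: W g = -(54/53)cos x - (30/53)sin x + (7289/3016)cos 2x + (3737/3016)sin 2x
so W g − 1·g = -2cos x + 3cos 2x + (1/2)sin 2x = f ✓

the result is g(x) = (52/53)cos x - (30/53)sin x - (1759/3016)cos 2x + (2229/3016)sin 2x


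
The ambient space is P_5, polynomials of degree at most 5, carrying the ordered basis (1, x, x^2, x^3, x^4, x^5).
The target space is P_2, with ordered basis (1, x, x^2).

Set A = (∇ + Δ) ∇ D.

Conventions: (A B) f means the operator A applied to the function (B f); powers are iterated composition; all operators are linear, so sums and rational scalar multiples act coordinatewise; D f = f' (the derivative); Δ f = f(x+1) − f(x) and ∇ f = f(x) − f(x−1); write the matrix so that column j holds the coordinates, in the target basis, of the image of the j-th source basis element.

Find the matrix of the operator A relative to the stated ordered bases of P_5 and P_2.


the matrix is [[0, 0, 0, 12, -24, 80]; [0, 0, 0, 0, 48, -120]; [0, 0, 0, 0, 0, 120]] (rows listed top to bottom)

image of 1: 0
image of x: 0
image of x^2: 0
image of x^3: 12
image of x^4: 48x - 24
image of x^5: 120x^2 - 120x + 80
each image's coordinates form column j of the matrix


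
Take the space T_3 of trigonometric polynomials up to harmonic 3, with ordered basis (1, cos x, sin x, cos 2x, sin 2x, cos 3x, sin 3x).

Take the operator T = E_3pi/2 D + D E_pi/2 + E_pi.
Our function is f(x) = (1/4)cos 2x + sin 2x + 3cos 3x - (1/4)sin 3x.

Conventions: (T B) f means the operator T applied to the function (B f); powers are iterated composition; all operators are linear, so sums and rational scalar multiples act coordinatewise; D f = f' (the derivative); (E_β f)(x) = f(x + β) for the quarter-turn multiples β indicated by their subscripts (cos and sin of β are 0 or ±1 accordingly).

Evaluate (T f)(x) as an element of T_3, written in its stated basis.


the result is g(x) = -(15/4)cos 2x + 2sin 2x - 3cos 3x + (1/4)sin 3x

D f = 2cos 2x - (1/2)sin 2x - (3/4)cos 3x - 9sin 3x
E_3pi/2 D f = -2cos 2x + (1/2)sin 2x - 9cos 3x + (3/4)sin 3x
E_pi/2 f = -(1/4)cos 2x - sin 2x + (1/4)cos 3x + 3sin 3x
D E_pi/2 f = -2cos 2x + (1/2)sin 2x + 9cos 3x - (3/4)sin 3x
E_pi f = (1/4)cos 2x + sin 2x - 3cos 3x + (1/4)sin 3x
(E_3pi/2 D + D E_pi/2 + E_pi) f = -(15/4)cos 2x + 2sin 2x - 3cos 3x + (1/4)sin 3x


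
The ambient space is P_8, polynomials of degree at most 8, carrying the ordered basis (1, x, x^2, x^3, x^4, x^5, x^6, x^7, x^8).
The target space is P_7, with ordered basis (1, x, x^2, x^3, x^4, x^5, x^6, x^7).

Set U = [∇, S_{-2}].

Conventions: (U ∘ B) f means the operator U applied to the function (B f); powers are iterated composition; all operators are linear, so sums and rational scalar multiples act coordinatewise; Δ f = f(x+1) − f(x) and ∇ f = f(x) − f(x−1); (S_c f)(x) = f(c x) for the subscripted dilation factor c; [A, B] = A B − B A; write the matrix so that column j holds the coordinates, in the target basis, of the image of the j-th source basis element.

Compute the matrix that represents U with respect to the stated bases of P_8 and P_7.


the matrix is [[0, -3, -3, -9, -15, -33, -63, -129, -255]; [0, 0, 12, 18, 72, 150, 396, 882, 2064]; [0, 0, 0, -36, -72, -360, -900, -2772, -7056]; [0, 0, 0, 0, 96, 240, 1440, 4200, 14784]; [0, 0, 0, 0, 0, -240, -720, -5040, -16800]; [0, 0, 0, 0, 0, 0, 576, 2016, 16128]; [0, 0, 0, 0, 0, 0, 0, -1344, -5376]; [0, 0, 0, 0, 0, 0, 0, 0, 3072]] (rows listed top to bottom)

image of 1: 0
image of x: -3
image of x^2: 12x - 3
image of x^3: -36x^2 + 18x - 9
image of x^4: 96x^3 - 72x^2 + 72x - 15
image of x^5: -240x^4 + 240x^3 - 360x^2 + 150x - 33
image of x^6: 576x^5 - 720x^4 + 1440x^3 - 900x^2 + 396x - 63
image of x^7: -1344x^6 + 2016x^5 - 5040x^4 + 4200x^3 - 2772x^2 + 882x - 129
image of x^8: 3072x^7 - 5376x^6 + 16128x^5 - 16800x^4 + 14784x^3 - 7056x^2 + 2064x - 255
each image's coordinates form column j of the matrix


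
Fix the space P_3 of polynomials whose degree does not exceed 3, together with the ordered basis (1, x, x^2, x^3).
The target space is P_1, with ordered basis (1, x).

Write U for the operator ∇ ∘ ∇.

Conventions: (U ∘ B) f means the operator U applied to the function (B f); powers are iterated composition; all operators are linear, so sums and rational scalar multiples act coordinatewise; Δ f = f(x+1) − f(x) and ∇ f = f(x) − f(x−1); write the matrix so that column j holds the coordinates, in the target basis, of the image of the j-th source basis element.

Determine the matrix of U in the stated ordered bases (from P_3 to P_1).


image of 1: 0
image of x: 0
image of x^2: 2
image of x^3: 6x - 6
each image's coordinates form column j of the matrix

the matrix is [[0, 0, 2, -6]; [0, 0, 0, 6]] (rows listed top to bottom)


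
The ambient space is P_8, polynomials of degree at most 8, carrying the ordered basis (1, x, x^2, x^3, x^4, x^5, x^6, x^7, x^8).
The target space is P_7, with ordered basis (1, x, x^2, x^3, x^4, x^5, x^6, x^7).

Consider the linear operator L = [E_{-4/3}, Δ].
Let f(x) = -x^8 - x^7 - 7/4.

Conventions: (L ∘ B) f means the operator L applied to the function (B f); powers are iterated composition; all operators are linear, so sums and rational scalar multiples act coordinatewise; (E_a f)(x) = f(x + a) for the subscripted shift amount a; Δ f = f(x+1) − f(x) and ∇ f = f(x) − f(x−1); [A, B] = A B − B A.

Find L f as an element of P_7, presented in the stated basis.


the result is g(x) = 0

Δ f = -8x^7 - 35x^6 - 77x^5 - 105x^4 - 91x^3 - 49x^2 - 15x - 2
E_{-4/3} Δ f = -8x^7 + (119/3)x^6 - (287/3)x^5 + (3745/27)x^4 - (10171/81)x^3 + (5579/81)x^2 - (15023/729)x + 5462/2187
E_{-4/3} f = -x^8 + (29/3)x^7 - (364/9)x^6 + (2576/27)x^5 - (11200/81)x^4 + (30464/243)x^3 - (50176/729)x^2 + (45056/2187)x - 111463/26244
Δ E_{-4/3} f = -8x^7 + (119/3)x^6 - (287/3)x^5 + (3745/27)x^4 - (10171/81)x^3 + (5579/81)x^2 - (15023/729)x + 5462/2187
[E_{-4/3}, Δ] f = 0


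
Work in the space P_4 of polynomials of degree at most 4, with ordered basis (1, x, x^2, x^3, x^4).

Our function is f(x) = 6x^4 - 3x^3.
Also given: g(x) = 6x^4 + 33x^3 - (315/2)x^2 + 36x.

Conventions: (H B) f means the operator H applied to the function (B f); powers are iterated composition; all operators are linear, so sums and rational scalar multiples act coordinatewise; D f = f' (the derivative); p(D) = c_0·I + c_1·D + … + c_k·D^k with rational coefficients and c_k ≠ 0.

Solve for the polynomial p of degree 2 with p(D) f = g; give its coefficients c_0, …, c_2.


p(D) = I + (3/2)·D − 2·D^2, i.e. c_0 = 1, c_1 = 3/2, c_2 = -2

D^0 f = 6x^4 - 3x^3
D^1 f = 24x^3 - 9x^2
D^2 f = 72x^2 - 18x
matching coefficients of g against c_0 f + c_1 Df + … from the top degree down determines the c_i
solution: c_0 = 1, c_1 = 3/2, c_2 = -2


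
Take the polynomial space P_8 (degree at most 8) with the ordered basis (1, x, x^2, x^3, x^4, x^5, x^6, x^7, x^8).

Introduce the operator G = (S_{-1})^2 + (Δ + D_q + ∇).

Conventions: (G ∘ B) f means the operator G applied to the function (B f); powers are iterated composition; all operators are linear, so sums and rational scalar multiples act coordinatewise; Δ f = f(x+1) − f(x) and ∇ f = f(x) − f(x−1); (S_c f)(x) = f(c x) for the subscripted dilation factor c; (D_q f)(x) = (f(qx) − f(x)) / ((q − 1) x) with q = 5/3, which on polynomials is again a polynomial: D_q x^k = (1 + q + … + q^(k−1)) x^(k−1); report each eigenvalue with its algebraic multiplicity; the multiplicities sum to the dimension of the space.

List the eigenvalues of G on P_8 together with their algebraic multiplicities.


image of 1: 1
image of x: x + 3
image of x^2: x^2 + (20/3)x
image of x^3: x^3 + (103/9)x^2 + 2
image of x^4: x^4 + (488/27)x^3 + 8x
image of x^5: x^5 + (2251/81)x^4 + 20x^2 + 2
image of x^6: x^6 + (10364/243)x^5 + 40x^3 + 12x
image of x^7: x^7 + (48175/729)x^6 + 70x^4 + 42x^2 + 2
image of x^8: x^8 + (227024/2187)x^7 + 112x^5 + 112x^3 + 16x
the matrix is upper triangular; its diagonal is (1, 1, 1, 1, 1, 1, 1, 1, 1)
for a triangular matrix the eigenvalues are the diagonal entries, with algebraic multiplicity their repetition count

λ = 1 (multiplicity 9)


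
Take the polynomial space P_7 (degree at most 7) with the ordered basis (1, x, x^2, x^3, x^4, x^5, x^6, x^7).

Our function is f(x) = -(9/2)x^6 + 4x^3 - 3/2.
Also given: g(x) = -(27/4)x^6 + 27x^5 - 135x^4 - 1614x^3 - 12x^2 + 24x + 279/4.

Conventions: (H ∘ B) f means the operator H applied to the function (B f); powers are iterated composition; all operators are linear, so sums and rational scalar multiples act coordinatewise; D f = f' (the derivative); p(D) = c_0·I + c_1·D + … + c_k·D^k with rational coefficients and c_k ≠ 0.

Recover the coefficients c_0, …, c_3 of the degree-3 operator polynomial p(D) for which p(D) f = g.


D^0 f = -(9/2)x^6 + 4x^3 - 3/2
D^1 f = -27x^5 + 12x^2
D^2 f = -135x^4 + 24x
D^3 f = -540x^3 + 24
matching coefficients of g against c_0 f + c_1 Df + … from the top degree down determines the c_i
solution: c_0 = 3/2, c_1 = -1, c_2 = 1, c_3 = 3

c_0 = 3/2, c_1 = -1, c_2 = 1, c_3 = 3


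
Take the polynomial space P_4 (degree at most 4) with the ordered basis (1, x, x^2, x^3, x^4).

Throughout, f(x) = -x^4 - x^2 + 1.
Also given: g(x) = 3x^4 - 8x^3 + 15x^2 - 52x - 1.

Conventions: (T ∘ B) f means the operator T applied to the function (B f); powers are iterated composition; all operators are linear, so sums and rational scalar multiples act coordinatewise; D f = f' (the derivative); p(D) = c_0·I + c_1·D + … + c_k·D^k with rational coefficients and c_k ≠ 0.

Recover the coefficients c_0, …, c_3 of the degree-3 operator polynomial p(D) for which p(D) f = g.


p(D) = -3·I + 2·D − D^2 + 2·D^3, i.e. c_0 = -3, c_1 = 2, c_2 = -1, c_3 = 2

D^0 f = -x^4 - x^2 + 1
D^1 f = -4x^3 - 2x
D^2 f = -12x^2 - 2
D^3 f = -24x
matching coefficients of g against c_0 f + c_1 Df + … from the top degree down determines the c_i
solution: c_0 = -3, c_1 = 2, c_2 = -1, c_3 = 2


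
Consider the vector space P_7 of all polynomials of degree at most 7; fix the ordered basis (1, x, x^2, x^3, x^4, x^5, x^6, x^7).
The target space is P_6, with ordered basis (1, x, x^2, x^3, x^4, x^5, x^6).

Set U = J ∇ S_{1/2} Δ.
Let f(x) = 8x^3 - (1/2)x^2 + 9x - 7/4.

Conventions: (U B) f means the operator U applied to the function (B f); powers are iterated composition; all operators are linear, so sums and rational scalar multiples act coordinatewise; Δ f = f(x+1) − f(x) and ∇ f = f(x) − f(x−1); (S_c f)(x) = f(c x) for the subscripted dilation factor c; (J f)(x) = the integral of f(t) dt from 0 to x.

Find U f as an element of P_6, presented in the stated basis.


g(x) = 6x^2 + (11/2)x

Δ f = 24x^2 + 23x + 33/2
S_{1/2} Δ f = 6x^2 + (23/2)x + 33/2
∇ (S_{1/2} Δ) f = 12x + 11/2
J ∇ (S_{1/2} Δ) f = 6x^2 + (11/2)x


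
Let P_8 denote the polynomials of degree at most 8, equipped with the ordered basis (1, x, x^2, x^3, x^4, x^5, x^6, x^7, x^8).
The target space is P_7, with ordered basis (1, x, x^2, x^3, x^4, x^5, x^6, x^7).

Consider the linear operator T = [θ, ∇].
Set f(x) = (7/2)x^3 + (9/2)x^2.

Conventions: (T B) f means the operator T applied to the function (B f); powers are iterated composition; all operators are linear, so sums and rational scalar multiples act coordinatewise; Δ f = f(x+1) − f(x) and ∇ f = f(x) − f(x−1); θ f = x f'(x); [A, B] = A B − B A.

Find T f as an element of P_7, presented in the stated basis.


∇ f = (21/2)x^2 - (3/2)x - 1
θ ∇ f = 21x^2 - (3/2)x
θ f = (21/2)x^3 + 9x^2
∇ θ f = (63/2)x^2 - (27/2)x + 3/2
[θ, ∇] f = -(21/2)x^2 + 12x - 3/2

the result is g(x) = -(21/2)x^2 + 12x - 3/2


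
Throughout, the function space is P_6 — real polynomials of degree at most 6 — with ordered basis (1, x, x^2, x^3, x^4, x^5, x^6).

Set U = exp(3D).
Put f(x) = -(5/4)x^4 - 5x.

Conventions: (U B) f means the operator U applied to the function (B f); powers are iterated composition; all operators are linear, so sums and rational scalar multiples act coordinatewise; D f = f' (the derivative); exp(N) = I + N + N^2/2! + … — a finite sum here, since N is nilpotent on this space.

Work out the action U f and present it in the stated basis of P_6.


order-1 term: -15x^3 - 15
order-2 term: -(135/2)x^2
order-3 term: -135x
order-4 term: -405/4
the series for exp(3D) f terminates at order 4
exp(3D) f = -(5/4)x^4 - 15x^3 - (135/2)x^2 - 140x - 465/4

the image equals g(x) = -(5/4)x^4 - 15x^3 - (135/2)x^2 - 140x - 465/4


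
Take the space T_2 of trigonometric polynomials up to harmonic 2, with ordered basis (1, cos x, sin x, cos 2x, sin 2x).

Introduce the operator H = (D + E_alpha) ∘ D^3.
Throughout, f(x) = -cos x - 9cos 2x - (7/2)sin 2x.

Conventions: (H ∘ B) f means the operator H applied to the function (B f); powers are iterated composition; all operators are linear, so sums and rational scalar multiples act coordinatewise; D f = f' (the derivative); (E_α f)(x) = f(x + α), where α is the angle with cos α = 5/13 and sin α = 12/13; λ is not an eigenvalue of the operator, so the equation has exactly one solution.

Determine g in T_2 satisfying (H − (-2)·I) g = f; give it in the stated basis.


write g with unknown coordinates in the stated basis and equate coefficients in (H − (-2)·I) g = f
solving from the highest basis element down gives g = -(51/202)cos x + (5/202)sin x - (16343/50066)cos 2x - (22575/100132)sin 2x
check: H g = -(50/101)cos x - (5/101)sin x - (208954/25033)cos 2x - (76328/25033)sin 2x
so H g − (-2)·g = -cos x - 9cos 2x - (7/2)sin 2x = f ✓

g(x) = -(51/202)cos x + (5/202)sin x - (16343/50066)cos 2x - (22575/100132)sin 2x


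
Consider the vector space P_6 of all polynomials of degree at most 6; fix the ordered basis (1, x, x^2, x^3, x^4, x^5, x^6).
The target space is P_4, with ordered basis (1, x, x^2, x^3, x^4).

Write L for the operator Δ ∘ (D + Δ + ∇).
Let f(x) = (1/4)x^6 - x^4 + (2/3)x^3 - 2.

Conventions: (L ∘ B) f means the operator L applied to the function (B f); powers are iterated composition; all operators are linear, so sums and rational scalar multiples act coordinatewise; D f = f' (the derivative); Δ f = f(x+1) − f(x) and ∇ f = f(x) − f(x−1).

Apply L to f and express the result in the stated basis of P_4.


g(x) = (45/2)x^4 + 45x^3 + 39x^2 + (57/2)x + 7/2

D f = (3/2)x^5 - 4x^3 + 2x^2
Δ f = (3/2)x^5 + (15/4)x^4 + x^3 - (1/4)x^2 - (1/2)x - 1/12
∇ f = (3/2)x^5 - (15/4)x^4 + x^3 + (17/4)x^2 - (9/2)x + 17/12
(D + Δ + ∇) f = (9/2)x^5 - 2x^3 + 6x^2 - 5x + 4/3
Δ (D + Δ + ∇) f = (45/2)x^4 + 45x^3 + 39x^2 + (57/2)x + 7/2


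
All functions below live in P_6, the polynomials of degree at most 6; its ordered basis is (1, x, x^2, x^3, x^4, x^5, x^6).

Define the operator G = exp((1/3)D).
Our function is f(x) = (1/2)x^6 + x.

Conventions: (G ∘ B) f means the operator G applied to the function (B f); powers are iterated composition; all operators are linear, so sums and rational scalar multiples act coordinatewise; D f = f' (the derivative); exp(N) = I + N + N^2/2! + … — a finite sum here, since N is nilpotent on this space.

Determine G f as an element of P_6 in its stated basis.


order-1 term: x^5 + 1/3
order-2 term: (5/6)x^4
order-3 term: (10/27)x^3
order-4 term: (5/54)x^2
order-5 term: (1/81)x
order-6 term: 1/1458
the series for exp((1/3)D) f terminates at order 6
exp((1/3)D) f = (1/2)x^6 + x^5 + (5/6)x^4 + (10/27)x^3 + (5/54)x^2 + (82/81)x + 487/1458

the image equals g(x) = (1/2)x^6 + x^5 + (5/6)x^4 + (10/27)x^3 + (5/54)x^2 + (82/81)x + 487/1458


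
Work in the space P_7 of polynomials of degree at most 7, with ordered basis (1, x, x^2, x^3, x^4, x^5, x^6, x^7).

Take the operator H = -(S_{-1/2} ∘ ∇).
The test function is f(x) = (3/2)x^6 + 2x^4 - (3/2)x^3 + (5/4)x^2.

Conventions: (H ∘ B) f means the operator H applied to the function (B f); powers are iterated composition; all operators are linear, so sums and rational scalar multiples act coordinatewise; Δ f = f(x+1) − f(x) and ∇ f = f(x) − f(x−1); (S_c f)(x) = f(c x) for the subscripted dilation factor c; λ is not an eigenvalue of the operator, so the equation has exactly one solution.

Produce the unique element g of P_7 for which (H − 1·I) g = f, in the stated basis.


g(x) = -(3/2)x^6 - (9/32)x^5 - (1699/512)x^4 - (3643/1024)x^3 - (34739/4096)x^2 - (55617/4096)x + 8433/2048

write g with unknown coordinates in the stated basis and equate coefficients in (H − 1·I) g = f
solving from the highest basis element down gives g = -(3/2)x^6 - (9/32)x^5 - (1699/512)x^4 - (3643/1024)x^3 - (34739/4096)x^2 - (55617/4096)x + 8433/2048
check: H g = -(9/32)x^5 - (675/512)x^4 - (5179/1024)x^3 - (29619/4096)x^2 - (55617/4096)x + 8433/2048
so H g − 1·g = (3/2)x^6 + 2x^4 - (3/2)x^3 + (5/4)x^2 = f ✓


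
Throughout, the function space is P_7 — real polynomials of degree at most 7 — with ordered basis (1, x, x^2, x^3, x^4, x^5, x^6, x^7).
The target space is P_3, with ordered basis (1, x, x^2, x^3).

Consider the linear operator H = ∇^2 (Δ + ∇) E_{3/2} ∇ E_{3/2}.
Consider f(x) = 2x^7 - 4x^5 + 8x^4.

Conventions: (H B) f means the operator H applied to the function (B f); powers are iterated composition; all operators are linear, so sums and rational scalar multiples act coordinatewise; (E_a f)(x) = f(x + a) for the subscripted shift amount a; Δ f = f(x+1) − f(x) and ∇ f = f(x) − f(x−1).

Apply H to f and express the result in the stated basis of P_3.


g(x) = 3360x^3 + 15120x^2 + 27600x + 19104

E_{3/2} f = 2x^7 + 21x^6 + (181/2)x^5 + (857/4)x^4 + (2499/8)x^3 + (4671/16)x^2 + (5319/32)x + 2835/64
∇ E_{3/2} f = 14x^6 + 84x^5 + (415/2)x^4 + 302x^3 + (2269/8)x^2 + (653/4)x + 1405/32
E_{3/2} ∇ E_{3/2} f = 14x^6 + 210x^5 + 1310x^4 + 4382x^3 + 8342x^2 + 8618x + 3794
Δ (E_{3/2} ∇) E_{3/2} f = 84x^5 + 1260x^4 + 7620x^3 + 23316x^2 + 36204x + 22876
∇ (E_{3/2} ∇) E_{3/2} f = 84x^5 + 840x^4 + 3420x^3 + 7176x^2 + 7812x + 3544
(Δ + ∇) (E_{3/2} ∇) E_{3/2} f = 168x^5 + 2100x^4 + 11040x^3 + 30492x^2 + 44016x + 26420
∇ ((Δ + ∇) E_{3/2} ∇) E_{3/2} f = 840x^4 + 6720x^3 + 22200x^2 + 35424x + 22632
∇ ∇ ((Δ + ∇) E_{3/2} ∇) E_{3/2} f = 3360x^3 + 15120x^2 + 27600x + 19104


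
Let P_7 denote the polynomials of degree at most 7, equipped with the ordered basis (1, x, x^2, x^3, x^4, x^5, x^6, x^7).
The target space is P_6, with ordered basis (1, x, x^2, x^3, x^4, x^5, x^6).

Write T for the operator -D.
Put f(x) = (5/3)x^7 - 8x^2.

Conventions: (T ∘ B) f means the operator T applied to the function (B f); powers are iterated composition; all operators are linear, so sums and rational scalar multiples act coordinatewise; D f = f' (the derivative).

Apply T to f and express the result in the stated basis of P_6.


g(x) = -(35/3)x^6 + 16x

D f = (35/3)x^6 - 16x
(-D) f = -(35/3)x^6 + 16x


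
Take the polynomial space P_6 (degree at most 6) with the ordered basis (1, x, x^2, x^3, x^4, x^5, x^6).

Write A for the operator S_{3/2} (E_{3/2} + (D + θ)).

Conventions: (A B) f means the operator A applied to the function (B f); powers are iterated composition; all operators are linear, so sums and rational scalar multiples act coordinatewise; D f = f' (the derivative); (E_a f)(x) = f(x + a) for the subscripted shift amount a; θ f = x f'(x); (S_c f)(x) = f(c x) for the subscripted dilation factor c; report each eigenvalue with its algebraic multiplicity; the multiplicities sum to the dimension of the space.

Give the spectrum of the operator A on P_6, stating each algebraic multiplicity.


λ = 1 (multiplicity 1), λ = 3 (multiplicity 1), λ = 27/4 (multiplicity 1), λ = 27/2 (multiplicity 1), λ = 405/16 (multiplicity 1), λ = 729/16 (multiplicity 1), λ = 5103/64 (multiplicity 1)

image of 1: 1
image of x: 3x + 5/2
image of x^2: (27/4)x^2 + (15/2)x + 9/4
image of x^3: (27/2)x^3 + (135/8)x^2 + (81/8)x + 27/8
image of x^4: (405/16)x^4 + (135/4)x^3 + (243/8)x^2 + (81/4)x + 81/16
image of x^5: (729/16)x^5 + (2025/32)x^4 + (1215/16)x^3 + (1215/16)x^2 + (1215/32)x + 243/32
image of x^6: (5103/64)x^6 + (3645/32)x^5 + (10935/64)x^4 + (3645/16)x^3 + (10935/64)x^2 + (2187/32)x + 729/64
the matrix is upper triangular; its diagonal is (1, 3, 27/4, 27/2, 405/16, 729/16, 5103/64)
for a triangular matrix the eigenvalues are the diagonal entries, with algebraic multiplicity their repetition count


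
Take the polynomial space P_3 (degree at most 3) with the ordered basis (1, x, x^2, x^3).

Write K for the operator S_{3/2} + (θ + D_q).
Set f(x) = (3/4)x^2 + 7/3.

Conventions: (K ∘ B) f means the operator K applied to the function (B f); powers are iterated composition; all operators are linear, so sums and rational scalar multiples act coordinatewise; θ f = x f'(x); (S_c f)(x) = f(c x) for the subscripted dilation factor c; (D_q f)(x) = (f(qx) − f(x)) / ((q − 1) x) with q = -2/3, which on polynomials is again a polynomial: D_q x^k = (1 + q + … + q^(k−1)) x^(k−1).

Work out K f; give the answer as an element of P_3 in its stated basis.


S_{3/2} f = (27/16)x^2 + 7/3
θ f = (3/2)x^2
D_q f = (1/4)x
(θ + D_q) f = (3/2)x^2 + (1/4)x
(S_{3/2} + (θ + D_q)) f = (51/16)x^2 + (1/4)x + 7/3

the image equals g(x) = (51/16)x^2 + (1/4)x + 7/3


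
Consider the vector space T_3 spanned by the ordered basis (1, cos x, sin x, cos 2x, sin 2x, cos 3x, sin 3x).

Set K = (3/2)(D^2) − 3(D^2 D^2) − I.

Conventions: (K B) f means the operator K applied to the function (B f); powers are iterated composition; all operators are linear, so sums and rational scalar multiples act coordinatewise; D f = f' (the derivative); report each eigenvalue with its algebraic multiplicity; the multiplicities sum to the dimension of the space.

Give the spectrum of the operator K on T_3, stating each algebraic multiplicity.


image of 1: -1
image of cos x: -(11/2)cos x
image of sin x: -(11/2)sin x
image of cos 2x: -55cos 2x
image of sin 2x: -55sin 2x
image of cos 3x: -(515/2)cos 3x
image of sin 3x: -(515/2)sin 3x
the matrix is diagonal; its diagonal is (-1, -11/2, -11/2, -55, -55, -515/2, -515/2)
for a triangular matrix the eigenvalues are the diagonal entries, with algebraic multiplicity their repetition count

λ = -515/2 (multiplicity 2), λ = -55 (multiplicity 2), λ = -11/2 (multiplicity 2), λ = -1 (multiplicity 1)


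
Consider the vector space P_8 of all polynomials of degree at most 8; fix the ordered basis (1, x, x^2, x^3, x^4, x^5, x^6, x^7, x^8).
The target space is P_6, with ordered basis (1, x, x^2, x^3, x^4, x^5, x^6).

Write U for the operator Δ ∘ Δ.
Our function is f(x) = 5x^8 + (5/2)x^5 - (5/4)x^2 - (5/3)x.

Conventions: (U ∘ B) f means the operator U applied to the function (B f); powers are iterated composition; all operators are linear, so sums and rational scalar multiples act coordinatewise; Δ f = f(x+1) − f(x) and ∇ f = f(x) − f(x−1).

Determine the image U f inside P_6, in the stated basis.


Δ f = 40x^7 + 140x^6 + 280x^5 + (725/2)x^4 + 305x^3 + 165x^2 + 50x + 55/12
Δ Δ f = 280x^6 + 1680x^5 + 4900x^4 + 8450x^3 + 8830x^2 + 5215x + 2685/2

the image equals g(x) = 280x^6 + 1680x^5 + 4900x^4 + 8450x^3 + 8830x^2 + 5215x + 2685/2


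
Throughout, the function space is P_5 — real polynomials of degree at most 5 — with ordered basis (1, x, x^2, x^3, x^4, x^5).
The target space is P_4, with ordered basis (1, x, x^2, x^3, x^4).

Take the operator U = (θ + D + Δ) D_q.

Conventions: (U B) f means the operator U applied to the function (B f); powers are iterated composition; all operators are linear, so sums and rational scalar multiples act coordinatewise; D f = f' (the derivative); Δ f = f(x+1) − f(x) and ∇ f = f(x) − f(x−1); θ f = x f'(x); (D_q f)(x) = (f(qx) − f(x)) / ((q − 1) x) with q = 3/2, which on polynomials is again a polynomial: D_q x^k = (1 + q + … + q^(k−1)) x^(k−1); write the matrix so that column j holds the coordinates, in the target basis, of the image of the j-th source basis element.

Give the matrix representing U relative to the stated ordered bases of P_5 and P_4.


image of 1: 0
image of x: 0
image of x^2: (5/2)x + 5
image of x^3: (19/2)x^2 + 19x + 19/4
image of x^4: (195/8)x^3 + (195/4)x^2 + (195/8)x + 65/8
image of x^5: (211/4)x^4 + (211/2)x^3 + (633/8)x^2 + (211/4)x + 211/16
each image's coordinates form column j of the matrix

the matrix is [[0, 0, 5, 19/4, 65/8, 211/16]; [0, 0, 5/2, 19, 195/8, 211/4]; [0, 0, 0, 19/2, 195/4, 633/8]; [0, 0, 0, 0, 195/8, 211/2]; [0, 0, 0, 0, 0, 211/4]] (rows listed top to bottom)


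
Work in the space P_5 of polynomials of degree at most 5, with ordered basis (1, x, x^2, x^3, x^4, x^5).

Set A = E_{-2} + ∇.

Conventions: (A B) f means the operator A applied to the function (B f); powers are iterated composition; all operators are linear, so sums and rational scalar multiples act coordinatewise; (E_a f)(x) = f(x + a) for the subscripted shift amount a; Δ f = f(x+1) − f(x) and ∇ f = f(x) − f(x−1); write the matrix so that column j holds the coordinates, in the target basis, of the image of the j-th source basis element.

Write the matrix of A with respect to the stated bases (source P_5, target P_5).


the matrix is [[1, -1, 3, -7, 15, -31]; [0, 1, -2, 9, -28, 75]; [0, 0, 1, -3, 18, -70]; [0, 0, 0, 1, -4, 30]; [0, 0, 0, 0, 1, -5]; [0, 0, 0, 0, 0, 1]] (rows listed top to bottom)

image of 1: 1
image of x: x - 1
image of x^2: x^2 - 2x + 3
image of x^3: x^3 - 3x^2 + 9x - 7
image of x^4: x^4 - 4x^3 + 18x^2 - 28x + 15
image of x^5: x^5 - 5x^4 + 30x^3 - 70x^2 + 75x - 31
each image's coordinates form column j of the matrix


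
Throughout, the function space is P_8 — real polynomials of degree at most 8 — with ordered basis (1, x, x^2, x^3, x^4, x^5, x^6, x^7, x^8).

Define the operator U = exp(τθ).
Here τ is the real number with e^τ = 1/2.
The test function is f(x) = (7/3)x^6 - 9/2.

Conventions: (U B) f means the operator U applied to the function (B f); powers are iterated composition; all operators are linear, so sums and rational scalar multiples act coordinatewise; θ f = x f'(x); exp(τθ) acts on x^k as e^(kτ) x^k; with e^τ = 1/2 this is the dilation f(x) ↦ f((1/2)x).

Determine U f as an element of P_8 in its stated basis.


the result is g(x) = (7/192)x^6 - 9/2

exp(τθ) x^k = e^(kτ) x^k; with e^τ = 1/2 this sends x^k to (1/2)^k x^k
x^6 ↦ 1/64 x^6
applying this coordinatewise to f: exp(τθ) f = (7/192)x^6 - 9/2


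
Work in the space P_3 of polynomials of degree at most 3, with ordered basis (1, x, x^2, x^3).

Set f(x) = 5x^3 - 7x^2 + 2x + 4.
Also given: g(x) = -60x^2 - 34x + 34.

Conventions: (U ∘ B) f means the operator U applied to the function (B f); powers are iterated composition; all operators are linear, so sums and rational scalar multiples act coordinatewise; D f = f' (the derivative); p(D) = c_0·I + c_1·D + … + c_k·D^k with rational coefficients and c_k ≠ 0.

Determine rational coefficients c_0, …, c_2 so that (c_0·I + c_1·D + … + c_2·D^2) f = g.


D^0 f = 5x^3 - 7x^2 + 2x + 4
D^1 f = 15x^2 - 14x + 2
D^2 f = 30x - 14
matching coefficients of g against c_0 f + c_1 Df + … from the top degree down determines the c_i
solution: c_0 = 0, c_1 = -4, c_2 = -3

p(D) = -4·D − 3·D^2, i.e. c_0 = 0, c_1 = -4, c_2 = -3


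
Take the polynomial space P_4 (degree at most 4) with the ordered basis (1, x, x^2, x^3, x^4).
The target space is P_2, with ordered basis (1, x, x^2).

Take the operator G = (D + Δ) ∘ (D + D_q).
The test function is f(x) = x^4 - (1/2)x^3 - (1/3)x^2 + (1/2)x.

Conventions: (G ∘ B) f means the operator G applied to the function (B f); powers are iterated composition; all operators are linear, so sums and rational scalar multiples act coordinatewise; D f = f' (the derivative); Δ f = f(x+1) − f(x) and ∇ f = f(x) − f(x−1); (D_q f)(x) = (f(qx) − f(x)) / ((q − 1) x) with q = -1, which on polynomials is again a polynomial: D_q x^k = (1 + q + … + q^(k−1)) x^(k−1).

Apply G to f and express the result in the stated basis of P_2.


g(x) = 24x^2 + 4x + 2/3

D f = 4x^3 - (3/2)x^2 - (2/3)x + 1/2
D_q f = -(1/2)x^2 + 1/2
(D + D_q) f = 4x^3 - 2x^2 - (2/3)x + 1
D (D + D_q) f = 12x^2 - 4x - 2/3
Δ (D + D_q) f = 12x^2 + 8x + 4/3
(D + Δ) (D + D_q) f = 24x^2 + 4x + 2/3


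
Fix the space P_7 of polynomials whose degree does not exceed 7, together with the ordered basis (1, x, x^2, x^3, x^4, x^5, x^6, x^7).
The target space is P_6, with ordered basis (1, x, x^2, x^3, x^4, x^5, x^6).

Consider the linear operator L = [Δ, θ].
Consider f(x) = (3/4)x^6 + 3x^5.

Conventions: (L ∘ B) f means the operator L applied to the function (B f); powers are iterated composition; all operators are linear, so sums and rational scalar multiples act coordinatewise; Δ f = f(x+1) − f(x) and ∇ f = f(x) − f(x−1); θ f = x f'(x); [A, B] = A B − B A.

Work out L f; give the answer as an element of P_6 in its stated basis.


the result is g(x) = (9/2)x^5 + (75/2)x^4 + 105x^3 + 135x^2 + (165/2)x + 39/2

θ f = (9/2)x^6 + 15x^5
Δ θ f = 27x^5 + (285/2)x^4 + 240x^3 + (435/2)x^2 + 102x + 39/2
Δ f = (9/2)x^5 + (105/4)x^4 + 45x^3 + (165/4)x^2 + (39/2)x + 15/4
θ Δ f = (45/2)x^5 + 105x^4 + 135x^3 + (165/2)x^2 + (39/2)x
[Δ, θ] f = (9/2)x^5 + (75/2)x^4 + 105x^3 + 135x^2 + (165/2)x + 39/2


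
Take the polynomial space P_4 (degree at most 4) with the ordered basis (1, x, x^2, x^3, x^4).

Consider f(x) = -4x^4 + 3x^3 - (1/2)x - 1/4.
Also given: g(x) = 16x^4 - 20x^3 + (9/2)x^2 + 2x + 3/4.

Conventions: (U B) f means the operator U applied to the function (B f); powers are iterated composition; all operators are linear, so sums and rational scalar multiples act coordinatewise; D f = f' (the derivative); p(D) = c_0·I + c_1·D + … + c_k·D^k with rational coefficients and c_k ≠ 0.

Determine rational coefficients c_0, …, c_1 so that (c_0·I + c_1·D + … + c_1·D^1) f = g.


p(D) = -4·I + (1/2)·D, i.e. c_0 = -4, c_1 = 1/2

D^0 f = -4x^4 + 3x^3 - (1/2)x - 1/4
D^1 f = -16x^3 + 9x^2 - 1/2
matching coefficients of g against c_0 f + c_1 Df + … from the top degree down determines the c_i
solution: c_0 = -4, c_1 = 1/2


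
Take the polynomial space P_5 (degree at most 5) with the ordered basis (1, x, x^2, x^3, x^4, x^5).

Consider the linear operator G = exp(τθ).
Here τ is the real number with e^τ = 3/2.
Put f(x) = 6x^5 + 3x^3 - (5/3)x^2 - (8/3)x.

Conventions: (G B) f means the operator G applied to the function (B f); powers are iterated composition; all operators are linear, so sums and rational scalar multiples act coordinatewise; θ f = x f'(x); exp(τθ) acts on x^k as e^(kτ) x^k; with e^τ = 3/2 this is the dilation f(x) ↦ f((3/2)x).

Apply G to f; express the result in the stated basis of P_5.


the result is g(x) = (729/16)x^5 + (81/8)x^3 - (15/4)x^2 - 4x

exp(τθ) x^k = e^(kτ) x^k; with e^τ = 3/2 this sends x^k to (3/2)^k x^k
x ↦ 3/2 x
x^2 ↦ 9/4 x^2
x^3 ↦ 27/8 x^3
x^5 ↦ 243/32 x^5
applying this coordinatewise to f: exp(τθ) f = (729/16)x^5 + (81/8)x^3 - (15/4)x^2 - 4x


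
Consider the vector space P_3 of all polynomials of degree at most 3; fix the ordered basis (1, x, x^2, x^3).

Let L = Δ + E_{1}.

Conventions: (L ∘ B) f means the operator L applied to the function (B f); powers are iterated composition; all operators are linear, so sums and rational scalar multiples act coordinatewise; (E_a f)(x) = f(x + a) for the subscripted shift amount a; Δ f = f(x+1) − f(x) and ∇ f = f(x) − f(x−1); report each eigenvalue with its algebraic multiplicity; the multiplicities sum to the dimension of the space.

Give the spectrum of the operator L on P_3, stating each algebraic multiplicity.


λ = 1 (multiplicity 4)

image of 1: 1
image of x: x + 2
image of x^2: x^2 + 4x + 2
image of x^3: x^3 + 6x^2 + 6x + 2
the matrix is upper triangular; its diagonal is (1, 1, 1, 1)
for a triangular matrix the eigenvalues are the diagonal entries, with algebraic multiplicity their repetition count


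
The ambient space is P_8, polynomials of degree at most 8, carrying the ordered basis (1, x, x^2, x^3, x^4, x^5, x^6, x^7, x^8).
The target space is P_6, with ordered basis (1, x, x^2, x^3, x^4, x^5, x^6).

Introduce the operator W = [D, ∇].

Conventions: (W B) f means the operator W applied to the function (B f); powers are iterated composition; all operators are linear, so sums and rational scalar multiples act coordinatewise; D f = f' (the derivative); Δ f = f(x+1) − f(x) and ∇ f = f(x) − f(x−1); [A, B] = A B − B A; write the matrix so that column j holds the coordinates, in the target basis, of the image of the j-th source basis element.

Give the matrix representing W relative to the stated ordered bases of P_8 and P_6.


the matrix is [[0, 0, 0, 0, 0, 0, 0, 0, 0]; [0, 0, 0, 0, 0, 0, 0, 0, 0]; [0, 0, 0, 0, 0, 0, 0, 0, 0]; [0, 0, 0, 0, 0, 0, 0, 0, 0]; [0, 0, 0, 0, 0, 0, 0, 0, 0]; [0, 0, 0, 0, 0, 0, 0, 0, 0]; [0, 0, 0, 0, 0, 0, 0, 0, 0]] (rows listed top to bottom)

image of 1: 0
image of x: 0
image of x^2: 0
image of x^3: 0
image of x^4: 0
image of x^5: 0
image of x^6: 0
image of x^7: 0
image of x^8: 0
each image's coordinates form column j of the matrix


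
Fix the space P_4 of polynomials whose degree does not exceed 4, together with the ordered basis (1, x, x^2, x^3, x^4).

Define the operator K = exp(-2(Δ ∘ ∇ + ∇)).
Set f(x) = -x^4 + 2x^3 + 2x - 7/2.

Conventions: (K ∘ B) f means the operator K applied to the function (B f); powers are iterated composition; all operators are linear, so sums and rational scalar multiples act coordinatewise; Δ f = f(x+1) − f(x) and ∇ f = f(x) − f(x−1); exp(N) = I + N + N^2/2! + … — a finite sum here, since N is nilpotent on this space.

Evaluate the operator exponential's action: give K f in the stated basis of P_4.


g(x) = -x^4 + 10x^3 - 24x^2 + 6x + 5/2

order-1 term: 8x^3 - 4x - 6
order-2 term: -24x^2 - 24x - 4
order-3 term: 32x + 32
order-4 term: -16
the series for exp(-2(Δ ∘ ∇ + ∇)) f terminates at order 4
exp(-2(Δ ∘ ∇ + ∇)) f = -x^4 + 10x^3 - 24x^2 + 6x + 5/2
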